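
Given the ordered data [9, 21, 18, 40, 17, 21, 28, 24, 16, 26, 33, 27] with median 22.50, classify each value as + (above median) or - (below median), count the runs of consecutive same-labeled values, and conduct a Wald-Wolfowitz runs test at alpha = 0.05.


Step 1: Compute median = 22.50; label A = above, B = below.
Labels in order: BBBABBAABAAA  (n_A = 6, n_B = 6)
Step 2: Count runs R = 6.
Step 3: Under H0 (random ordering), E[R] = 2*n_A*n_B/(n_A+n_B) + 1 = 2*6*6/12 + 1 = 7.0000.
        Var[R] = 2*n_A*n_B*(2*n_A*n_B - n_A - n_B) / ((n_A+n_B)^2 * (n_A+n_B-1)) = 4320/1584 = 2.7273.
        SD[R] = 1.6514.
Step 4: Continuity-corrected z = (R + 0.5 - E[R]) / SD[R] = (6 + 0.5 - 7.0000) / 1.6514 = -0.3028.
Step 5: Two-sided p-value via normal approximation = 2*(1 - Phi(|z|)) = 0.762069.
Step 6: alpha = 0.05. fail to reject H0.

R = 6, z = -0.3028, p = 0.762069, fail to reject H0.


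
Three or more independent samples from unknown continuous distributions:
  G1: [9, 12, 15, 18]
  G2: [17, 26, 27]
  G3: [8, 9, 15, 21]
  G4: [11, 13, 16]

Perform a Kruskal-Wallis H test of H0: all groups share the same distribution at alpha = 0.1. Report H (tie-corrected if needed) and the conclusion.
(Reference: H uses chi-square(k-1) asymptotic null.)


Step 1: Combine all N = 14 observations and assign midranks.
sorted (value, group, rank): (8,G3,1), (9,G1,2.5), (9,G3,2.5), (11,G4,4), (12,G1,5), (13,G4,6), (15,G1,7.5), (15,G3,7.5), (16,G4,9), (17,G2,10), (18,G1,11), (21,G3,12), (26,G2,13), (27,G2,14)
Step 2: Sum ranks within each group.
R_1 = 26 (n_1 = 4)
R_2 = 37 (n_2 = 3)
R_3 = 23 (n_3 = 4)
R_4 = 19 (n_4 = 3)
Step 3: H = 12/(N(N+1)) * sum(R_i^2/n_i) - 3(N+1)
     = 12/(14*15) * (26^2/4 + 37^2/3 + 23^2/4 + 19^2/3) - 3*15
     = 0.057143 * 877.917 - 45
     = 5.166667.
Step 4: Ties present; correction factor C = 1 - 12/(14^3 - 14) = 0.995604. Corrected H = 5.166667 / 0.995604 = 5.189478.
Step 5: Under H0, H ~ chi^2(3); p-value = 0.158437.
Step 6: alpha = 0.1. fail to reject H0.

H = 5.1895, df = 3, p = 0.158437, fail to reject H0.


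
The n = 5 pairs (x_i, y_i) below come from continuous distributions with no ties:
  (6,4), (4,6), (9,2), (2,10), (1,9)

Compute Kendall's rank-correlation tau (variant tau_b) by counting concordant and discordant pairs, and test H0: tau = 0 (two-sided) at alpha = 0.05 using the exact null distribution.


Step 1: Enumerate the 10 unordered pairs (i,j) with i<j and classify each by sign(x_j-x_i) * sign(y_j-y_i).
  (1,2):dx=-2,dy=+2->D; (1,3):dx=+3,dy=-2->D; (1,4):dx=-4,dy=+6->D; (1,5):dx=-5,dy=+5->D
  (2,3):dx=+5,dy=-4->D; (2,4):dx=-2,dy=+4->D; (2,5):dx=-3,dy=+3->D; (3,4):dx=-7,dy=+8->D
  (3,5):dx=-8,dy=+7->D; (4,5):dx=-1,dy=-1->C
Step 2: C = 1, D = 9, total pairs = 10.
Step 3: tau = (C - D)/(n(n-1)/2) = (1 - 9)/10 = -0.800000.
Step 4: Exact two-sided p-value (enumerate n! = 120 permutations of y under H0): p = 0.083333.
Step 5: alpha = 0.05. fail to reject H0.

tau_b = -0.8000 (C=1, D=9), p = 0.083333, fail to reject H0.


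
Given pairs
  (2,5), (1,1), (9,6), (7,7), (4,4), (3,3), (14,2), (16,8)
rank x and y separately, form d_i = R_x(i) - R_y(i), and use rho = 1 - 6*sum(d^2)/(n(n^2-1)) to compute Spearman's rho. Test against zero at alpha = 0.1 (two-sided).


Step 1: Rank x and y separately (midranks; no ties here).
rank(x): 2->2, 1->1, 9->6, 7->5, 4->4, 3->3, 14->7, 16->8
rank(y): 5->5, 1->1, 6->6, 7->7, 4->4, 3->3, 2->2, 8->8
Step 2: d_i = R_x(i) - R_y(i); compute d_i^2.
  (2-5)^2=9, (1-1)^2=0, (6-6)^2=0, (5-7)^2=4, (4-4)^2=0, (3-3)^2=0, (7-2)^2=25, (8-8)^2=0
sum(d^2) = 38.
Step 3: rho = 1 - 6*38 / (8*(8^2 - 1)) = 1 - 228/504 = 0.547619.
Step 4: Under H0, t = rho * sqrt((n-2)/(1-rho^2)) = 1.6031 ~ t(6).
Step 5: Two-sided p-value from the t-distribution with 6 df = 0.160026.
Step 6: alpha = 0.1. fail to reject H0.

rho = 0.5476, p = 0.160026, fail to reject H0 at alpha = 0.1.


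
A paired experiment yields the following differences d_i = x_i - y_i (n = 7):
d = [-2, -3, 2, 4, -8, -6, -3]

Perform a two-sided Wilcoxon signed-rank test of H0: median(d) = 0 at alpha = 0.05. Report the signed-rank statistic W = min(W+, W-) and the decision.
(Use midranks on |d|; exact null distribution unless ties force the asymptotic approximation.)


Step 1: Drop any zero differences (none here) and take |d_i|.
|d| = [2, 3, 2, 4, 8, 6, 3]
Step 2: Midrank |d_i| (ties get averaged ranks).
ranks: |2|->1.5, |3|->3.5, |2|->1.5, |4|->5, |8|->7, |6|->6, |3|->3.5
Step 3: Attach original signs; sum ranks with positive sign and with negative sign.
W+ = 1.5 + 5 = 6.5
W- = 1.5 + 3.5 + 7 + 6 + 3.5 = 21.5
(Check: W+ + W- = 28 should equal n(n+1)/2 = 28.)
Step 4: Test statistic W = min(W+, W-) = 6.5.
Step 5: Ties in |d|, so use the tie-corrected normal approximation.
        E[W] = n(n+1)/4 = 7*8/4 = 14.
        Tie groups: |d|=2 (t=2), |d|=3 (t=2); sum(t^3 - t) = 12.
        Var[W] = n(n+1)(2n+1)/24 - sum(t^3-t)/48 = 840/24 - 12/48 = 34.75.
        z = (W - E[W]) / sqrt(Var[W]) = (6.5 - 14) / 5.8949 = -1.2723.
        Two-sided p = 2*Phi(z) = 0.203272.
Step 6: alpha = 0.05. fail to reject H0.

W+ = 6.5, W- = 21.5, W = min = 6.5, p = 0.203272, fail to reject H0.


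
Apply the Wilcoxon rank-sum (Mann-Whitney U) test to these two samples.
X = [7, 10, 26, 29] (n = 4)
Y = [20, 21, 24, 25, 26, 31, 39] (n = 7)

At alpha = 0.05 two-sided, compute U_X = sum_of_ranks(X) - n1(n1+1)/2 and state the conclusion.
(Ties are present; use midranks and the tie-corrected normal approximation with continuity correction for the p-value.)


Step 1: Combine and sort all 11 observations; assign midranks.
sorted (value, group): (7,X), (10,X), (20,Y), (21,Y), (24,Y), (25,Y), (26,X), (26,Y), (29,X), (31,Y), (39,Y)
ranks: 7->1, 10->2, 20->3, 21->4, 24->5, 25->6, 26->7.5, 26->7.5, 29->9, 31->10, 39->11
Step 2: Rank sum for X: R1 = 1 + 2 + 7.5 + 9 = 19.5.
Step 3: U_X = R1 - n1(n1+1)/2 = 19.5 - 4*5/2 = 19.5 - 10 = 9.5.
       U_Y = n1*n2 - U_X = 28 - 9.5 = 18.5.
Step 4: Ties are present, so use the tie-corrected normal approximation (with continuity correction) for the p-value.
Step 5: p-value = 0.448659; compare to alpha = 0.05. fail to reject H0.

U_X = 9.5, p = 0.448659, fail to reject H0 at alpha = 0.05.


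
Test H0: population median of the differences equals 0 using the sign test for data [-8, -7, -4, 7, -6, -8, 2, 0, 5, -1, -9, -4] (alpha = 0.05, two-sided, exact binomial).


Step 1: Discard zero differences. Original n = 12; n_eff = number of nonzero differences = 11.
Nonzero differences (with sign): -8, -7, -4, +7, -6, -8, +2, +5, -1, -9, -4
Step 2: Count signs: positive = 3, negative = 8.
Step 3: Under H0: P(positive) = 0.5, so the number of positives S ~ Bin(11, 0.5).
Step 4: Two-sided exact p-value = sum of Bin(11,0.5) probabilities at or below the observed probability = 0.226562.
Step 5: alpha = 0.05. fail to reject H0.

n_eff = 11, pos = 3, neg = 8, p = 0.226562, fail to reject H0.


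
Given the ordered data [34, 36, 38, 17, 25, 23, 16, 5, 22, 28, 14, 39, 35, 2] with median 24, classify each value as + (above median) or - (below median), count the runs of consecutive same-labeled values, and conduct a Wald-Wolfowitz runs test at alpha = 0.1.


Step 1: Compute median = 24; label A = above, B = below.
Labels in order: AAABABBBBABAAB  (n_A = 7, n_B = 7)
Step 2: Count runs R = 8.
Step 3: Under H0 (random ordering), E[R] = 2*n_A*n_B/(n_A+n_B) + 1 = 2*7*7/14 + 1 = 8.0000.
        Var[R] = 2*n_A*n_B*(2*n_A*n_B - n_A - n_B) / ((n_A+n_B)^2 * (n_A+n_B-1)) = 8232/2548 = 3.2308.
        SD[R] = 1.7974.
Step 4: R = E[R], so z = 0 with no continuity correction.
Step 5: Two-sided p-value via normal approximation = 2*(1 - Phi(|z|)) = 1.000000.
Step 6: alpha = 0.1. fail to reject H0.

R = 8, z = 0.0000, p = 1.000000, fail to reject H0.


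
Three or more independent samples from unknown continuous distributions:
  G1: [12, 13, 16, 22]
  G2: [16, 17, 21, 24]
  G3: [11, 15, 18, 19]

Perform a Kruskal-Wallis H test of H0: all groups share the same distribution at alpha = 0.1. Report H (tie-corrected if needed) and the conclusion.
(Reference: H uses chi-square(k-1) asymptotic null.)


Step 1: Combine all N = 12 observations and assign midranks.
sorted (value, group, rank): (11,G3,1), (12,G1,2), (13,G1,3), (15,G3,4), (16,G1,5.5), (16,G2,5.5), (17,G2,7), (18,G3,8), (19,G3,9), (21,G2,10), (22,G1,11), (24,G2,12)
Step 2: Sum ranks within each group.
R_1 = 21.5 (n_1 = 4)
R_2 = 34.5 (n_2 = 4)
R_3 = 22 (n_3 = 4)
Step 3: H = 12/(N(N+1)) * sum(R_i^2/n_i) - 3(N+1)
     = 12/(12*13) * (21.5^2/4 + 34.5^2/4 + 22^2/4) - 3*13
     = 0.076923 * 534.125 - 39
     = 2.086538.
Step 4: Ties present; correction factor C = 1 - 6/(12^3 - 12) = 0.996503. Corrected H = 2.086538 / 0.996503 = 2.093860.
Step 5: Under H0, H ~ chi^2(2); p-value = 0.351014.
Step 6: alpha = 0.1. fail to reject H0.

H = 2.0939, df = 2, p = 0.351014, fail to reject H0.


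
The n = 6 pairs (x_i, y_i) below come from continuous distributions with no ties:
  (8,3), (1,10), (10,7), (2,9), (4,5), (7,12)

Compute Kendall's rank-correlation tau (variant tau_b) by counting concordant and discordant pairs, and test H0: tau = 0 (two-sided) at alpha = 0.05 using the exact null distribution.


Step 1: Enumerate the 15 unordered pairs (i,j) with i<j and classify each by sign(x_j-x_i) * sign(y_j-y_i).
  (1,2):dx=-7,dy=+7->D; (1,3):dx=+2,dy=+4->C; (1,4):dx=-6,dy=+6->D; (1,5):dx=-4,dy=+2->D
  (1,6):dx=-1,dy=+9->D; (2,3):dx=+9,dy=-3->D; (2,4):dx=+1,dy=-1->D; (2,5):dx=+3,dy=-5->D
  (2,6):dx=+6,dy=+2->C; (3,4):dx=-8,dy=+2->D; (3,5):dx=-6,dy=-2->C; (3,6):dx=-3,dy=+5->D
  (4,5):dx=+2,dy=-4->D; (4,6):dx=+5,dy=+3->C; (5,6):dx=+3,dy=+7->C
Step 2: C = 5, D = 10, total pairs = 15.
Step 3: tau = (C - D)/(n(n-1)/2) = (5 - 10)/15 = -0.333333.
Step 4: Exact two-sided p-value (enumerate n! = 720 permutations of y under H0): p = 0.469444.
Step 5: alpha = 0.05. fail to reject H0.

tau_b = -0.3333 (C=5, D=10), p = 0.469444, fail to reject H0.


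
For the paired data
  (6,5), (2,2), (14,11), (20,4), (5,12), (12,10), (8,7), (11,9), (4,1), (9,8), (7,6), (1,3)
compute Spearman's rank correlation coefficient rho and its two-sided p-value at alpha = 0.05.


Step 1: Rank x and y separately (midranks; no ties here).
rank(x): 6->5, 2->2, 14->11, 20->12, 5->4, 12->10, 8->7, 11->9, 4->3, 9->8, 7->6, 1->1
rank(y): 5->5, 2->2, 11->11, 4->4, 12->12, 10->10, 7->7, 9->9, 1->1, 8->8, 6->6, 3->3
Step 2: d_i = R_x(i) - R_y(i); compute d_i^2.
  (5-5)^2=0, (2-2)^2=0, (11-11)^2=0, (12-4)^2=64, (4-12)^2=64, (10-10)^2=0, (7-7)^2=0, (9-9)^2=0, (3-1)^2=4, (8-8)^2=0, (6-6)^2=0, (1-3)^2=4
sum(d^2) = 136.
Step 3: rho = 1 - 6*136 / (12*(12^2 - 1)) = 1 - 816/1716 = 0.524476.
Step 4: Under H0, t = rho * sqrt((n-2)/(1-rho^2)) = 1.9480 ~ t(10).
Step 5: Two-sided p-value from the t-distribution with 10 df = 0.080019.
Step 6: alpha = 0.05. fail to reject H0.

rho = 0.5245, p = 0.080019, fail to reject H0 at alpha = 0.05.


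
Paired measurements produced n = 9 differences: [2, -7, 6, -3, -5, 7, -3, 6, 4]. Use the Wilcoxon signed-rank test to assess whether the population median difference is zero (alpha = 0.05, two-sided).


Step 1: Drop any zero differences (none here) and take |d_i|.
|d| = [2, 7, 6, 3, 5, 7, 3, 6, 4]
Step 2: Midrank |d_i| (ties get averaged ranks).
ranks: |2|->1, |7|->8.5, |6|->6.5, |3|->2.5, |5|->5, |7|->8.5, |3|->2.5, |6|->6.5, |4|->4
Step 3: Attach original signs; sum ranks with positive sign and with negative sign.
W+ = 1 + 6.5 + 8.5 + 6.5 + 4 = 26.5
W- = 8.5 + 2.5 + 5 + 2.5 = 18.5
(Check: W+ + W- = 45 should equal n(n+1)/2 = 45.)
Step 4: Test statistic W = min(W+, W-) = 18.5.
Step 5: Ties in |d|, so use the tie-corrected normal approximation.
        E[W] = n(n+1)/4 = 9*10/4 = 22.5.
        Tie groups: |d|=3 (t=2), |d|=6 (t=2), |d|=7 (t=2); sum(t^3 - t) = 18.
        Var[W] = n(n+1)(2n+1)/24 - sum(t^3-t)/48 = 1710/24 - 18/48 = 70.875.
        z = (W - E[W]) / sqrt(Var[W]) = (18.5 - 22.5) / 8.4187 = -0.4751.
        Two-sided p = 2*Phi(z) = 0.634694.
Step 6: alpha = 0.05. fail to reject H0.

W+ = 26.5, W- = 18.5, W = min = 18.5, p = 0.634694, fail to reject H0.


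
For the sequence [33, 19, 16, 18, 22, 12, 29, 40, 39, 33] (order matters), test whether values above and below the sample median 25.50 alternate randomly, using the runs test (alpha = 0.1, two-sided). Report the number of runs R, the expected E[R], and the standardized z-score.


Step 1: Compute median = 25.50; label A = above, B = below.
Labels in order: ABBBBBAAAA  (n_A = 5, n_B = 5)
Step 2: Count runs R = 3.
Step 3: Under H0 (random ordering), E[R] = 2*n_A*n_B/(n_A+n_B) + 1 = 2*5*5/10 + 1 = 6.0000.
        Var[R] = 2*n_A*n_B*(2*n_A*n_B - n_A - n_B) / ((n_A+n_B)^2 * (n_A+n_B-1)) = 2000/900 = 2.2222.
        SD[R] = 1.4907.
Step 4: Continuity-corrected z = (R + 0.5 - E[R]) / SD[R] = (3 + 0.5 - 6.0000) / 1.4907 = -1.6771.
Step 5: Two-sided p-value via normal approximation = 2*(1 - Phi(|z|)) = 0.093533.
Step 6: alpha = 0.1. reject H0.

R = 3, z = -1.6771, p = 0.093533, reject H0.


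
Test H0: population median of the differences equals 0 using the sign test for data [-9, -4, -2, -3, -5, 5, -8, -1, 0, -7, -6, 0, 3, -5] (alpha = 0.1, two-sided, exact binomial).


Step 1: Discard zero differences. Original n = 14; n_eff = number of nonzero differences = 12.
Nonzero differences (with sign): -9, -4, -2, -3, -5, +5, -8, -1, -7, -6, +3, -5
Step 2: Count signs: positive = 2, negative = 10.
Step 3: Under H0: P(positive) = 0.5, so the number of positives S ~ Bin(12, 0.5).
Step 4: Two-sided exact p-value = sum of Bin(12,0.5) probabilities at or below the observed probability = 0.038574.
Step 5: alpha = 0.1. reject H0.

n_eff = 12, pos = 2, neg = 10, p = 0.038574, reject H0.


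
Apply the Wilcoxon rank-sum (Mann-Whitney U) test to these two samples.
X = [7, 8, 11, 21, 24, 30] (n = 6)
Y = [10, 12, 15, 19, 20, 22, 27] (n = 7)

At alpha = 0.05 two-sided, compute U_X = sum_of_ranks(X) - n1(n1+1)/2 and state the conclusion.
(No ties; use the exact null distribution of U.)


Step 1: Combine and sort all 13 observations; assign midranks.
sorted (value, group): (7,X), (8,X), (10,Y), (11,X), (12,Y), (15,Y), (19,Y), (20,Y), (21,X), (22,Y), (24,X), (27,Y), (30,X)
ranks: 7->1, 8->2, 10->3, 11->4, 12->5, 15->6, 19->7, 20->8, 21->9, 22->10, 24->11, 27->12, 30->13
Step 2: Rank sum for X: R1 = 1 + 2 + 4 + 9 + 11 + 13 = 40.
Step 3: U_X = R1 - n1(n1+1)/2 = 40 - 6*7/2 = 40 - 21 = 19.
       U_Y = n1*n2 - U_X = 42 - 19 = 23.
Step 4: No ties, so the exact null distribution of U (based on enumerating the C(13,6) = 1716 equally likely rank assignments) gives the two-sided p-value.
Step 5: p-value = 0.835664; compare to alpha = 0.05. fail to reject H0.

U_X = 19, p = 0.835664, fail to reject H0 at alpha = 0.05.


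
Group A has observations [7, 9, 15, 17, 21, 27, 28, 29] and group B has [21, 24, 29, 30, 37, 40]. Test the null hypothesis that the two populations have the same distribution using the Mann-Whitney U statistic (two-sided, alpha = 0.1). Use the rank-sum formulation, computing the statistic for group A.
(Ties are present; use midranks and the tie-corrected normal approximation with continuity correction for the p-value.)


Step 1: Combine and sort all 14 observations; assign midranks.
sorted (value, group): (7,X), (9,X), (15,X), (17,X), (21,X), (21,Y), (24,Y), (27,X), (28,X), (29,X), (29,Y), (30,Y), (37,Y), (40,Y)
ranks: 7->1, 9->2, 15->3, 17->4, 21->5.5, 21->5.5, 24->7, 27->8, 28->9, 29->10.5, 29->10.5, 30->12, 37->13, 40->14
Step 2: Rank sum for X: R1 = 1 + 2 + 3 + 4 + 5.5 + 8 + 9 + 10.5 = 43.
Step 3: U_X = R1 - n1(n1+1)/2 = 43 - 8*9/2 = 43 - 36 = 7.
       U_Y = n1*n2 - U_X = 48 - 7 = 41.
Step 4: Ties are present, so use the tie-corrected normal approximation (with continuity correction) for the p-value.
Step 5: p-value = 0.032774; compare to alpha = 0.1. reject H0.

U_X = 7, p = 0.032774, reject H0 at alpha = 0.1.


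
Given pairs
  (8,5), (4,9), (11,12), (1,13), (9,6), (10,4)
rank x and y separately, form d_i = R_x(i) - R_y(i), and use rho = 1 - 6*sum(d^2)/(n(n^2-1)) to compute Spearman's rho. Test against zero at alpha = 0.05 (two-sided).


Step 1: Rank x and y separately (midranks; no ties here).
rank(x): 8->3, 4->2, 11->6, 1->1, 9->4, 10->5
rank(y): 5->2, 9->4, 12->5, 13->6, 6->3, 4->1
Step 2: d_i = R_x(i) - R_y(i); compute d_i^2.
  (3-2)^2=1, (2-4)^2=4, (6-5)^2=1, (1-6)^2=25, (4-3)^2=1, (5-1)^2=16
sum(d^2) = 48.
Step 3: rho = 1 - 6*48 / (6*(6^2 - 1)) = 1 - 288/210 = -0.371429.
Step 4: Under H0, t = rho * sqrt((n-2)/(1-rho^2)) = -0.8001 ~ t(4).
Step 5: Two-sided p-value from the t-distribution with 4 df = 0.468478.
Step 6: alpha = 0.05. fail to reject H0.

rho = -0.3714, p = 0.468478, fail to reject H0 at alpha = 0.05.


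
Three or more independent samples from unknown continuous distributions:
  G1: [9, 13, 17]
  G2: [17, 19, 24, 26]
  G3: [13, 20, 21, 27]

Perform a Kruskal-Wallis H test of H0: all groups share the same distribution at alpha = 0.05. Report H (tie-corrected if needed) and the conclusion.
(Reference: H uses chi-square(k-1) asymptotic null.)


Step 1: Combine all N = 11 observations and assign midranks.
sorted (value, group, rank): (9,G1,1), (13,G1,2.5), (13,G3,2.5), (17,G1,4.5), (17,G2,4.5), (19,G2,6), (20,G3,7), (21,G3,8), (24,G2,9), (26,G2,10), (27,G3,11)
Step 2: Sum ranks within each group.
R_1 = 8 (n_1 = 3)
R_2 = 29.5 (n_2 = 4)
R_3 = 28.5 (n_3 = 4)
Step 3: H = 12/(N(N+1)) * sum(R_i^2/n_i) - 3(N+1)
     = 12/(11*12) * (8^2/3 + 29.5^2/4 + 28.5^2/4) - 3*12
     = 0.090909 * 441.958 - 36
     = 4.178030.
Step 4: Ties present; correction factor C = 1 - 12/(11^3 - 11) = 0.990909. Corrected H = 4.178030 / 0.990909 = 4.216361.
Step 5: Under H0, H ~ chi^2(2); p-value = 0.121459.
Step 6: alpha = 0.05. fail to reject H0.

H = 4.2164, df = 2, p = 0.121459, fail to reject H0.


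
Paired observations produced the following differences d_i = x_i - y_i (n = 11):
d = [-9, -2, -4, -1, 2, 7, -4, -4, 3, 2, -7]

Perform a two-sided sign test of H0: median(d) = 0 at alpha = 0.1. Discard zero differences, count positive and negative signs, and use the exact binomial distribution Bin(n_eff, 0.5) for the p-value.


Step 1: Discard zero differences. Original n = 11; n_eff = number of nonzero differences = 11.
Nonzero differences (with sign): -9, -2, -4, -1, +2, +7, -4, -4, +3, +2, -7
Step 2: Count signs: positive = 4, negative = 7.
Step 3: Under H0: P(positive) = 0.5, so the number of positives S ~ Bin(11, 0.5).
Step 4: Two-sided exact p-value = sum of Bin(11,0.5) probabilities at or below the observed probability = 0.548828.
Step 5: alpha = 0.1. fail to reject H0.

n_eff = 11, pos = 4, neg = 7, p = 0.548828, fail to reject H0.


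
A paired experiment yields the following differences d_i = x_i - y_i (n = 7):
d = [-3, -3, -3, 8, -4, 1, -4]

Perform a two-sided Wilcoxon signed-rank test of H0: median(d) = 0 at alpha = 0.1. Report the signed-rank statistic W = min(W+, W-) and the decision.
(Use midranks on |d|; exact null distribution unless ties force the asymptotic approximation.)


Step 1: Drop any zero differences (none here) and take |d_i|.
|d| = [3, 3, 3, 8, 4, 1, 4]
Step 2: Midrank |d_i| (ties get averaged ranks).
ranks: |3|->3, |3|->3, |3|->3, |8|->7, |4|->5.5, |1|->1, |4|->5.5
Step 3: Attach original signs; sum ranks with positive sign and with negative sign.
W+ = 7 + 1 = 8
W- = 3 + 3 + 3 + 5.5 + 5.5 = 20
(Check: W+ + W- = 28 should equal n(n+1)/2 = 28.)
Step 4: Test statistic W = min(W+, W-) = 8.
Step 5: Ties in |d|, so use the tie-corrected normal approximation.
        E[W] = n(n+1)/4 = 7*8/4 = 14.
        Tie groups: |d|=3 (t=3), |d|=4 (t=2); sum(t^3 - t) = 30.
        Var[W] = n(n+1)(2n+1)/24 - sum(t^3-t)/48 = 840/24 - 30/48 = 34.375.
        z = (W - E[W]) / sqrt(Var[W]) = (8 - 14) / 5.8630 = -1.0234.
        Two-sided p = 2*Phi(z) = 0.306136.
Step 6: alpha = 0.1. fail to reject H0.

W+ = 8, W- = 20, W = min = 8, p = 0.306136, fail to reject H0.


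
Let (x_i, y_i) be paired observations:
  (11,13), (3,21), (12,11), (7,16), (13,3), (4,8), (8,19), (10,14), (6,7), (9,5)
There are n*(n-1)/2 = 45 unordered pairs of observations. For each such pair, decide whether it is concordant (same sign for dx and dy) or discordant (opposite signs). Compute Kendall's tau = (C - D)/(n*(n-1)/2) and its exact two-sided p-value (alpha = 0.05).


Step 1: Enumerate the 45 unordered pairs (i,j) with i<j and classify each by sign(x_j-x_i) * sign(y_j-y_i).
  (1,2):dx=-8,dy=+8->D; (1,3):dx=+1,dy=-2->D; (1,4):dx=-4,dy=+3->D; (1,5):dx=+2,dy=-10->D
  (1,6):dx=-7,dy=-5->C; (1,7):dx=-3,dy=+6->D; (1,8):dx=-1,dy=+1->D; (1,9):dx=-5,dy=-6->C
  (1,10):dx=-2,dy=-8->C; (2,3):dx=+9,dy=-10->D; (2,4):dx=+4,dy=-5->D; (2,5):dx=+10,dy=-18->D
  (2,6):dx=+1,dy=-13->D; (2,7):dx=+5,dy=-2->D; (2,8):dx=+7,dy=-7->D; (2,9):dx=+3,dy=-14->D
  (2,10):dx=+6,dy=-16->D; (3,4):dx=-5,dy=+5->D; (3,5):dx=+1,dy=-8->D; (3,6):dx=-8,dy=-3->C
  (3,7):dx=-4,dy=+8->D; (3,8):dx=-2,dy=+3->D; (3,9):dx=-6,dy=-4->C; (3,10):dx=-3,dy=-6->C
  (4,5):dx=+6,dy=-13->D; (4,6):dx=-3,dy=-8->C; (4,7):dx=+1,dy=+3->C; (4,8):dx=+3,dy=-2->D
  (4,9):dx=-1,dy=-9->C; (4,10):dx=+2,dy=-11->D; (5,6):dx=-9,dy=+5->D; (5,7):dx=-5,dy=+16->D
  (5,8):dx=-3,dy=+11->D; (5,9):dx=-7,dy=+4->D; (5,10):dx=-4,dy=+2->D; (6,7):dx=+4,dy=+11->C
  (6,8):dx=+6,dy=+6->C; (6,9):dx=+2,dy=-1->D; (6,10):dx=+5,dy=-3->D; (7,8):dx=+2,dy=-5->D
  (7,9):dx=-2,dy=-12->C; (7,10):dx=+1,dy=-14->D; (8,9):dx=-4,dy=-7->C; (8,10):dx=-1,dy=-9->C
  (9,10):dx=+3,dy=-2->D
Step 2: C = 14, D = 31, total pairs = 45.
Step 3: tau = (C - D)/(n(n-1)/2) = (14 - 31)/45 = -0.377778.
Step 4: Exact two-sided p-value (enumerate n! = 3628800 permutations of y under H0): p = 0.155742.
Step 5: alpha = 0.05. fail to reject H0.

tau_b = -0.3778 (C=14, D=31), p = 0.155742, fail to reject H0.


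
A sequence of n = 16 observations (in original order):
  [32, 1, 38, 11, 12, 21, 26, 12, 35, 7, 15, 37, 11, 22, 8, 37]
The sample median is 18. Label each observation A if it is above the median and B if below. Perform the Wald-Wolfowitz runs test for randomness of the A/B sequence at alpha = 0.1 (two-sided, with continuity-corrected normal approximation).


Step 1: Compute median = 18; label A = above, B = below.
Labels in order: ABABBAABABBABABA  (n_A = 8, n_B = 8)
Step 2: Count runs R = 13.
Step 3: Under H0 (random ordering), E[R] = 2*n_A*n_B/(n_A+n_B) + 1 = 2*8*8/16 + 1 = 9.0000.
        Var[R] = 2*n_A*n_B*(2*n_A*n_B - n_A - n_B) / ((n_A+n_B)^2 * (n_A+n_B-1)) = 14336/3840 = 3.7333.
        SD[R] = 1.9322.
Step 4: Continuity-corrected z = (R - 0.5 - E[R]) / SD[R] = (13 - 0.5 - 9.0000) / 1.9322 = 1.8114.
Step 5: Two-sided p-value via normal approximation = 2*(1 - Phi(|z|)) = 0.070076.
Step 6: alpha = 0.1. reject H0.

R = 13, z = 1.8114, p = 0.070076, reject H0.


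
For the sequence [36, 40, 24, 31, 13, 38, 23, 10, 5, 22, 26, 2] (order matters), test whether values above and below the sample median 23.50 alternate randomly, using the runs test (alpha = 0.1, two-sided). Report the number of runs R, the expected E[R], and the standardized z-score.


Step 1: Compute median = 23.50; label A = above, B = below.
Labels in order: AAAABABBBBAB  (n_A = 6, n_B = 6)
Step 2: Count runs R = 6.
Step 3: Under H0 (random ordering), E[R] = 2*n_A*n_B/(n_A+n_B) + 1 = 2*6*6/12 + 1 = 7.0000.
        Var[R] = 2*n_A*n_B*(2*n_A*n_B - n_A - n_B) / ((n_A+n_B)^2 * (n_A+n_B-1)) = 4320/1584 = 2.7273.
        SD[R] = 1.6514.
Step 4: Continuity-corrected z = (R + 0.5 - E[R]) / SD[R] = (6 + 0.5 - 7.0000) / 1.6514 = -0.3028.
Step 5: Two-sided p-value via normal approximation = 2*(1 - Phi(|z|)) = 0.762069.
Step 6: alpha = 0.1. fail to reject H0.

R = 6, z = -0.3028, p = 0.762069, fail to reject H0.


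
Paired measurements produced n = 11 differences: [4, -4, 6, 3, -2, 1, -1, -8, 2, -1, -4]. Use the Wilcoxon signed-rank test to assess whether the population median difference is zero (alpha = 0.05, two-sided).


Step 1: Drop any zero differences (none here) and take |d_i|.
|d| = [4, 4, 6, 3, 2, 1, 1, 8, 2, 1, 4]
Step 2: Midrank |d_i| (ties get averaged ranks).
ranks: |4|->8, |4|->8, |6|->10, |3|->6, |2|->4.5, |1|->2, |1|->2, |8|->11, |2|->4.5, |1|->2, |4|->8
Step 3: Attach original signs; sum ranks with positive sign and with negative sign.
W+ = 8 + 10 + 6 + 2 + 4.5 = 30.5
W- = 8 + 4.5 + 2 + 11 + 2 + 8 = 35.5
(Check: W+ + W- = 66 should equal n(n+1)/2 = 66.)
Step 4: Test statistic W = min(W+, W-) = 30.5.
Step 5: Ties in |d|, so use the tie-corrected normal approximation.
        E[W] = n(n+1)/4 = 11*12/4 = 33.
        Tie groups: |d|=1 (t=3), |d|=2 (t=2), |d|=4 (t=3); sum(t^3 - t) = 54.
        Var[W] = n(n+1)(2n+1)/24 - sum(t^3-t)/48 = 3036/24 - 54/48 = 125.375.
        z = (W - E[W]) / sqrt(Var[W]) = (30.5 - 33) / 11.1971 = -0.2233.
        Two-sided p = 2*Phi(z) = 0.823324.
Step 6: alpha = 0.05. fail to reject H0.

W+ = 30.5, W- = 35.5, W = min = 30.5, p = 0.823324, fail to reject H0.


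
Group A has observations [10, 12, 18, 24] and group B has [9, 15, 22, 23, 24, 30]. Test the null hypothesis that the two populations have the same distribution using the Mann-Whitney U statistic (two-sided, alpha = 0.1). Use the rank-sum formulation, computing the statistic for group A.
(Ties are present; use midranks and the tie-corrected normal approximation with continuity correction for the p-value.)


Step 1: Combine and sort all 10 observations; assign midranks.
sorted (value, group): (9,Y), (10,X), (12,X), (15,Y), (18,X), (22,Y), (23,Y), (24,X), (24,Y), (30,Y)
ranks: 9->1, 10->2, 12->3, 15->4, 18->5, 22->6, 23->7, 24->8.5, 24->8.5, 30->10
Step 2: Rank sum for X: R1 = 2 + 3 + 5 + 8.5 = 18.5.
Step 3: U_X = R1 - n1(n1+1)/2 = 18.5 - 4*5/2 = 18.5 - 10 = 8.5.
       U_Y = n1*n2 - U_X = 24 - 8.5 = 15.5.
Step 4: Ties are present, so use the tie-corrected normal approximation (with continuity correction) for the p-value.
Step 5: p-value = 0.521166; compare to alpha = 0.1. fail to reject H0.

U_X = 8.5, p = 0.521166, fail to reject H0 at alpha = 0.1.


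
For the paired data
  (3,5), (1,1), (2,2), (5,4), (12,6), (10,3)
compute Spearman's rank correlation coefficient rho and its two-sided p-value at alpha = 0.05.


Step 1: Rank x and y separately (midranks; no ties here).
rank(x): 3->3, 1->1, 2->2, 5->4, 12->6, 10->5
rank(y): 5->5, 1->1, 2->2, 4->4, 6->6, 3->3
Step 2: d_i = R_x(i) - R_y(i); compute d_i^2.
  (3-5)^2=4, (1-1)^2=0, (2-2)^2=0, (4-4)^2=0, (6-6)^2=0, (5-3)^2=4
sum(d^2) = 8.
Step 3: rho = 1 - 6*8 / (6*(6^2 - 1)) = 1 - 48/210 = 0.771429.
Step 4: Under H0, t = rho * sqrt((n-2)/(1-rho^2)) = 2.4247 ~ t(4).
Step 5: Two-sided p-value from the t-distribution with 4 df = 0.072397.
Step 6: alpha = 0.05. fail to reject H0.

rho = 0.7714, p = 0.072397, fail to reject H0 at alpha = 0.05.


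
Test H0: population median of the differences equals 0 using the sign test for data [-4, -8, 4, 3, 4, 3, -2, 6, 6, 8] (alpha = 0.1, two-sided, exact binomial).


Step 1: Discard zero differences. Original n = 10; n_eff = number of nonzero differences = 10.
Nonzero differences (with sign): -4, -8, +4, +3, +4, +3, -2, +6, +6, +8
Step 2: Count signs: positive = 7, negative = 3.
Step 3: Under H0: P(positive) = 0.5, so the number of positives S ~ Bin(10, 0.5).
Step 4: Two-sided exact p-value = sum of Bin(10,0.5) probabilities at or below the observed probability = 0.343750.
Step 5: alpha = 0.1. fail to reject H0.

n_eff = 10, pos = 7, neg = 3, p = 0.343750, fail to reject H0.


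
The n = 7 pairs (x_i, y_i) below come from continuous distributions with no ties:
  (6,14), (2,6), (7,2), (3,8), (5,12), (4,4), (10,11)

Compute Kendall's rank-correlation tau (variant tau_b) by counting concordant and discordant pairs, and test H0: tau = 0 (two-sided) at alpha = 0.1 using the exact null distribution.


Step 1: Enumerate the 21 unordered pairs (i,j) with i<j and classify each by sign(x_j-x_i) * sign(y_j-y_i).
  (1,2):dx=-4,dy=-8->C; (1,3):dx=+1,dy=-12->D; (1,4):dx=-3,dy=-6->C; (1,5):dx=-1,dy=-2->C
  (1,6):dx=-2,dy=-10->C; (1,7):dx=+4,dy=-3->D; (2,3):dx=+5,dy=-4->D; (2,4):dx=+1,dy=+2->C
  (2,5):dx=+3,dy=+6->C; (2,6):dx=+2,dy=-2->D; (2,7):dx=+8,dy=+5->C; (3,4):dx=-4,dy=+6->D
  (3,5):dx=-2,dy=+10->D; (3,6):dx=-3,dy=+2->D; (3,7):dx=+3,dy=+9->C; (4,5):dx=+2,dy=+4->C
  (4,6):dx=+1,dy=-4->D; (4,7):dx=+7,dy=+3->C; (5,6):dx=-1,dy=-8->C; (5,7):dx=+5,dy=-1->D
  (6,7):dx=+6,dy=+7->C
Step 2: C = 12, D = 9, total pairs = 21.
Step 3: tau = (C - D)/(n(n-1)/2) = (12 - 9)/21 = 0.142857.
Step 4: Exact two-sided p-value (enumerate n! = 5040 permutations of y under H0): p = 0.772619.
Step 5: alpha = 0.1. fail to reject H0.

tau_b = 0.1429 (C=12, D=9), p = 0.772619, fail to reject H0.


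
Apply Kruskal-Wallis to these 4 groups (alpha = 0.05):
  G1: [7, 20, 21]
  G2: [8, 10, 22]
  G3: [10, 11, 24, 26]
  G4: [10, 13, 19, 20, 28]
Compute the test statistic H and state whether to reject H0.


Step 1: Combine all N = 15 observations and assign midranks.
sorted (value, group, rank): (7,G1,1), (8,G2,2), (10,G2,4), (10,G3,4), (10,G4,4), (11,G3,6), (13,G4,7), (19,G4,8), (20,G1,9.5), (20,G4,9.5), (21,G1,11), (22,G2,12), (24,G3,13), (26,G3,14), (28,G4,15)
Step 2: Sum ranks within each group.
R_1 = 21.5 (n_1 = 3)
R_2 = 18 (n_2 = 3)
R_3 = 37 (n_3 = 4)
R_4 = 43.5 (n_4 = 5)
Step 3: H = 12/(N(N+1)) * sum(R_i^2/n_i) - 3(N+1)
     = 12/(15*16) * (21.5^2/3 + 18^2/3 + 37^2/4 + 43.5^2/5) - 3*16
     = 0.050000 * 982.783 - 48
     = 1.139167.
Step 4: Ties present; correction factor C = 1 - 30/(15^3 - 15) = 0.991071. Corrected H = 1.139167 / 0.991071 = 1.149429.
Step 5: Under H0, H ~ chi^2(3); p-value = 0.765157.
Step 6: alpha = 0.05. fail to reject H0.

H = 1.1494, df = 3, p = 0.765157, fail to reject H0.


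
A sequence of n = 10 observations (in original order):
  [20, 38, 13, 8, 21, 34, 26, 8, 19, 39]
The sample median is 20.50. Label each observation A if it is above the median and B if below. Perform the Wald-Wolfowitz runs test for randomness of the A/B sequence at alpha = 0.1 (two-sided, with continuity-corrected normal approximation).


Step 1: Compute median = 20.50; label A = above, B = below.
Labels in order: BABBAAABBA  (n_A = 5, n_B = 5)
Step 2: Count runs R = 6.
Step 3: Under H0 (random ordering), E[R] = 2*n_A*n_B/(n_A+n_B) + 1 = 2*5*5/10 + 1 = 6.0000.
        Var[R] = 2*n_A*n_B*(2*n_A*n_B - n_A - n_B) / ((n_A+n_B)^2 * (n_A+n_B-1)) = 2000/900 = 2.2222.
        SD[R] = 1.4907.
Step 4: R = E[R], so z = 0 with no continuity correction.
Step 5: Two-sided p-value via normal approximation = 2*(1 - Phi(|z|)) = 1.000000.
Step 6: alpha = 0.1. fail to reject H0.

R = 6, z = 0.0000, p = 1.000000, fail to reject H0.


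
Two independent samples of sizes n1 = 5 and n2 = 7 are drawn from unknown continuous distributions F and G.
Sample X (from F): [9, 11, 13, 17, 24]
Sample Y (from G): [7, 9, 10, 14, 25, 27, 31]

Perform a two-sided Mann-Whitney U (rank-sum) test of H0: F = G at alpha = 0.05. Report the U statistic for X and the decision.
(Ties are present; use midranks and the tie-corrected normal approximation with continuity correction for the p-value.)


Step 1: Combine and sort all 12 observations; assign midranks.
sorted (value, group): (7,Y), (9,X), (9,Y), (10,Y), (11,X), (13,X), (14,Y), (17,X), (24,X), (25,Y), (27,Y), (31,Y)
ranks: 7->1, 9->2.5, 9->2.5, 10->4, 11->5, 13->6, 14->7, 17->8, 24->9, 25->10, 27->11, 31->12
Step 2: Rank sum for X: R1 = 2.5 + 5 + 6 + 8 + 9 = 30.5.
Step 3: U_X = R1 - n1(n1+1)/2 = 30.5 - 5*6/2 = 30.5 - 15 = 15.5.
       U_Y = n1*n2 - U_X = 35 - 15.5 = 19.5.
Step 4: Ties are present, so use the tie-corrected normal approximation (with continuity correction) for the p-value.
Step 5: p-value = 0.807210; compare to alpha = 0.05. fail to reject H0.

U_X = 15.5, p = 0.807210, fail to reject H0 at alpha = 0.05.


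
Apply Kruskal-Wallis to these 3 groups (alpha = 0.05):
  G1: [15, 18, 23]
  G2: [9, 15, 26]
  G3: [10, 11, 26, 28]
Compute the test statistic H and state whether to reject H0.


Step 1: Combine all N = 10 observations and assign midranks.
sorted (value, group, rank): (9,G2,1), (10,G3,2), (11,G3,3), (15,G1,4.5), (15,G2,4.5), (18,G1,6), (23,G1,7), (26,G2,8.5), (26,G3,8.5), (28,G3,10)
Step 2: Sum ranks within each group.
R_1 = 17.5 (n_1 = 3)
R_2 = 14 (n_2 = 3)
R_3 = 23.5 (n_3 = 4)
Step 3: H = 12/(N(N+1)) * sum(R_i^2/n_i) - 3(N+1)
     = 12/(10*11) * (17.5^2/3 + 14^2/3 + 23.5^2/4) - 3*11
     = 0.109091 * 305.479 - 33
     = 0.325000.
Step 4: Ties present; correction factor C = 1 - 12/(10^3 - 10) = 0.987879. Corrected H = 0.325000 / 0.987879 = 0.328988.
Step 5: Under H0, H ~ chi^2(2); p-value = 0.848323.
Step 6: alpha = 0.05. fail to reject H0.

H = 0.3290, df = 2, p = 0.848323, fail to reject H0.


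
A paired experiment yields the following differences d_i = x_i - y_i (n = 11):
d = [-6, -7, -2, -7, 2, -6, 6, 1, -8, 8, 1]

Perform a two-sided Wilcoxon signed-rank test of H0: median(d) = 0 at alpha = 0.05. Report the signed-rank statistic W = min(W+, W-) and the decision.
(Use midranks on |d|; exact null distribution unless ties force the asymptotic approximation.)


Step 1: Drop any zero differences (none here) and take |d_i|.
|d| = [6, 7, 2, 7, 2, 6, 6, 1, 8, 8, 1]
Step 2: Midrank |d_i| (ties get averaged ranks).
ranks: |6|->6, |7|->8.5, |2|->3.5, |7|->8.5, |2|->3.5, |6|->6, |6|->6, |1|->1.5, |8|->10.5, |8|->10.5, |1|->1.5
Step 3: Attach original signs; sum ranks with positive sign and with negative sign.
W+ = 3.5 + 6 + 1.5 + 10.5 + 1.5 = 23
W- = 6 + 8.5 + 3.5 + 8.5 + 6 + 10.5 = 43
(Check: W+ + W- = 66 should equal n(n+1)/2 = 66.)
Step 4: Test statistic W = min(W+, W-) = 23.
Step 5: Ties in |d|, so use the tie-corrected normal approximation.
        E[W] = n(n+1)/4 = 11*12/4 = 33.
        Tie groups: |d|=1 (t=2), |d|=2 (t=2), |d|=6 (t=3), |d|=7 (t=2), |d|=8 (t=2); sum(t^3 - t) = 48.
        Var[W] = n(n+1)(2n+1)/24 - sum(t^3-t)/48 = 3036/24 - 48/48 = 125.5.
        z = (W - E[W]) / sqrt(Var[W]) = (23 - 33) / 11.2027 = -0.8926.
        Two-sided p = 2*Phi(z) = 0.372048.
Step 6: alpha = 0.05. fail to reject H0.

W+ = 23, W- = 43, W = min = 23, p = 0.372048, fail to reject H0.


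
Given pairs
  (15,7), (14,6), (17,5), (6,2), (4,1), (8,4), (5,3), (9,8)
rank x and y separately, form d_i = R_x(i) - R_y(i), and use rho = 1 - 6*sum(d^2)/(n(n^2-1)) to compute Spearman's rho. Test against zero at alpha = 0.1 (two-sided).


Step 1: Rank x and y separately (midranks; no ties here).
rank(x): 15->7, 14->6, 17->8, 6->3, 4->1, 8->4, 5->2, 9->5
rank(y): 7->7, 6->6, 5->5, 2->2, 1->1, 4->4, 3->3, 8->8
Step 2: d_i = R_x(i) - R_y(i); compute d_i^2.
  (7-7)^2=0, (6-6)^2=0, (8-5)^2=9, (3-2)^2=1, (1-1)^2=0, (4-4)^2=0, (2-3)^2=1, (5-8)^2=9
sum(d^2) = 20.
Step 3: rho = 1 - 6*20 / (8*(8^2 - 1)) = 1 - 120/504 = 0.761905.
Step 4: Under H0, t = rho * sqrt((n-2)/(1-rho^2)) = 2.8814 ~ t(6).
Step 5: Two-sided p-value from the t-distribution with 6 df = 0.028005.
Step 6: alpha = 0.1. reject H0.

rho = 0.7619, p = 0.028005, reject H0 at alpha = 0.1.


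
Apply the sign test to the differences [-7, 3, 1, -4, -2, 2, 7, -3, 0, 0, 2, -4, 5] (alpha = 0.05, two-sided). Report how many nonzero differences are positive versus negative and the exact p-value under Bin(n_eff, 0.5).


Step 1: Discard zero differences. Original n = 13; n_eff = number of nonzero differences = 11.
Nonzero differences (with sign): -7, +3, +1, -4, -2, +2, +7, -3, +2, -4, +5
Step 2: Count signs: positive = 6, negative = 5.
Step 3: Under H0: P(positive) = 0.5, so the number of positives S ~ Bin(11, 0.5).
Step 4: Two-sided exact p-value = sum of Bin(11,0.5) probabilities at or below the observed probability = 1.000000.
Step 5: alpha = 0.05. fail to reject H0.

n_eff = 11, pos = 6, neg = 5, p = 1.000000, fail to reject H0.


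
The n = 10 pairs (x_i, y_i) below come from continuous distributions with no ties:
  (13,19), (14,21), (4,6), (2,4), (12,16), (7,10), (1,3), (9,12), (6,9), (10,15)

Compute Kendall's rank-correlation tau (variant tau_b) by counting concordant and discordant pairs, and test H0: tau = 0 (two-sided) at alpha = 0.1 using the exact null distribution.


Step 1: Enumerate the 45 unordered pairs (i,j) with i<j and classify each by sign(x_j-x_i) * sign(y_j-y_i).
  (1,2):dx=+1,dy=+2->C; (1,3):dx=-9,dy=-13->C; (1,4):dx=-11,dy=-15->C; (1,5):dx=-1,dy=-3->C
  (1,6):dx=-6,dy=-9->C; (1,7):dx=-12,dy=-16->C; (1,8):dx=-4,dy=-7->C; (1,9):dx=-7,dy=-10->C
  (1,10):dx=-3,dy=-4->C; (2,3):dx=-10,dy=-15->C; (2,4):dx=-12,dy=-17->C; (2,5):dx=-2,dy=-5->C
  (2,6):dx=-7,dy=-11->C; (2,7):dx=-13,dy=-18->C; (2,8):dx=-5,dy=-9->C; (2,9):dx=-8,dy=-12->C
  (2,10):dx=-4,dy=-6->C; (3,4):dx=-2,dy=-2->C; (3,5):dx=+8,dy=+10->C; (3,6):dx=+3,dy=+4->C
  (3,7):dx=-3,dy=-3->C; (3,8):dx=+5,dy=+6->C; (3,9):dx=+2,dy=+3->C; (3,10):dx=+6,dy=+9->C
  (4,5):dx=+10,dy=+12->C; (4,6):dx=+5,dy=+6->C; (4,7):dx=-1,dy=-1->C; (4,8):dx=+7,dy=+8->C
  (4,9):dx=+4,dy=+5->C; (4,10):dx=+8,dy=+11->C; (5,6):dx=-5,dy=-6->C; (5,7):dx=-11,dy=-13->C
  (5,8):dx=-3,dy=-4->C; (5,9):dx=-6,dy=-7->C; (5,10):dx=-2,dy=-1->C; (6,7):dx=-6,dy=-7->C
  (6,8):dx=+2,dy=+2->C; (6,9):dx=-1,dy=-1->C; (6,10):dx=+3,dy=+5->C; (7,8):dx=+8,dy=+9->C
  (7,9):dx=+5,dy=+6->C; (7,10):dx=+9,dy=+12->C; (8,9):dx=-3,dy=-3->C; (8,10):dx=+1,dy=+3->C
  (9,10):dx=+4,dy=+6->C
Step 2: C = 45, D = 0, total pairs = 45.
Step 3: tau = (C - D)/(n(n-1)/2) = (45 - 0)/45 = 1.000000.
Step 4: Exact two-sided p-value (enumerate n! = 3628800 permutations of y under H0): p = 0.000001.
Step 5: alpha = 0.1. reject H0.

tau_b = 1.0000 (C=45, D=0), p = 0.000001, reject H0.


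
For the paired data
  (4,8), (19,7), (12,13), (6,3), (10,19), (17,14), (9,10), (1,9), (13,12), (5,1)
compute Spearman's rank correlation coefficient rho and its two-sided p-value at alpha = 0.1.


Step 1: Rank x and y separately (midranks; no ties here).
rank(x): 4->2, 19->10, 12->7, 6->4, 10->6, 17->9, 9->5, 1->1, 13->8, 5->3
rank(y): 8->4, 7->3, 13->8, 3->2, 19->10, 14->9, 10->6, 9->5, 12->7, 1->1
Step 2: d_i = R_x(i) - R_y(i); compute d_i^2.
  (2-4)^2=4, (10-3)^2=49, (7-8)^2=1, (4-2)^2=4, (6-10)^2=16, (9-9)^2=0, (5-6)^2=1, (1-5)^2=16, (8-7)^2=1, (3-1)^2=4
sum(d^2) = 96.
Step 3: rho = 1 - 6*96 / (10*(10^2 - 1)) = 1 - 576/990 = 0.418182.
Step 4: Under H0, t = rho * sqrt((n-2)/(1-rho^2)) = 1.3021 ~ t(8).
Step 5: Two-sided p-value from the t-distribution with 8 df = 0.229113.
Step 6: alpha = 0.1. fail to reject H0.

rho = 0.4182, p = 0.229113, fail to reject H0 at alpha = 0.1.


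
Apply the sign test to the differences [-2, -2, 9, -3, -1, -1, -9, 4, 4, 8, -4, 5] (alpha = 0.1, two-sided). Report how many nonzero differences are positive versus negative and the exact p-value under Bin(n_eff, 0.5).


Step 1: Discard zero differences. Original n = 12; n_eff = number of nonzero differences = 12.
Nonzero differences (with sign): -2, -2, +9, -3, -1, -1, -9, +4, +4, +8, -4, +5
Step 2: Count signs: positive = 5, negative = 7.
Step 3: Under H0: P(positive) = 0.5, so the number of positives S ~ Bin(12, 0.5).
Step 4: Two-sided exact p-value = sum of Bin(12,0.5) probabilities at or below the observed probability = 0.774414.
Step 5: alpha = 0.1. fail to reject H0.

n_eff = 12, pos = 5, neg = 7, p = 0.774414, fail to reject H0.


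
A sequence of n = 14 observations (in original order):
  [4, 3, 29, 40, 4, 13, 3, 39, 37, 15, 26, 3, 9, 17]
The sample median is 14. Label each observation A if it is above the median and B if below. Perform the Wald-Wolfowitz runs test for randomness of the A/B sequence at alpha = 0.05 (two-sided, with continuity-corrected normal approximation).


Step 1: Compute median = 14; label A = above, B = below.
Labels in order: BBAABBBAAAABBA  (n_A = 7, n_B = 7)
Step 2: Count runs R = 6.
Step 3: Under H0 (random ordering), E[R] = 2*n_A*n_B/(n_A+n_B) + 1 = 2*7*7/14 + 1 = 8.0000.
        Var[R] = 2*n_A*n_B*(2*n_A*n_B - n_A - n_B) / ((n_A+n_B)^2 * (n_A+n_B-1)) = 8232/2548 = 3.2308.
        SD[R] = 1.7974.
Step 4: Continuity-corrected z = (R + 0.5 - E[R]) / SD[R] = (6 + 0.5 - 8.0000) / 1.7974 = -0.8345.
Step 5: Two-sided p-value via normal approximation = 2*(1 - Phi(|z|)) = 0.403986.
Step 6: alpha = 0.05. fail to reject H0.

R = 6, z = -0.8345, p = 0.403986, fail to reject H0.


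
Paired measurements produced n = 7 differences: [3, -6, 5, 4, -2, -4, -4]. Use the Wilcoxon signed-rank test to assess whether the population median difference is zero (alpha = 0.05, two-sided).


Step 1: Drop any zero differences (none here) and take |d_i|.
|d| = [3, 6, 5, 4, 2, 4, 4]
Step 2: Midrank |d_i| (ties get averaged ranks).
ranks: |3|->2, |6|->7, |5|->6, |4|->4, |2|->1, |4|->4, |4|->4
Step 3: Attach original signs; sum ranks with positive sign and with negative sign.
W+ = 2 + 6 + 4 = 12
W- = 7 + 1 + 4 + 4 = 16
(Check: W+ + W- = 28 should equal n(n+1)/2 = 28.)
Step 4: Test statistic W = min(W+, W-) = 12.
Step 5: Ties in |d|, so use the tie-corrected normal approximation.
        E[W] = n(n+1)/4 = 7*8/4 = 14.
        Tie groups: |d|=4 (t=3); sum(t^3 - t) = 24.
        Var[W] = n(n+1)(2n+1)/24 - sum(t^3-t)/48 = 840/24 - 24/48 = 34.5.
        z = (W - E[W]) / sqrt(Var[W]) = (12 - 14) / 5.8737 = -0.3405.
        Two-sided p = 2*Phi(z) = 0.733478.
Step 6: alpha = 0.05. fail to reject H0.

W+ = 12, W- = 16, W = min = 12, p = 0.733478, fail to reject H0.
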